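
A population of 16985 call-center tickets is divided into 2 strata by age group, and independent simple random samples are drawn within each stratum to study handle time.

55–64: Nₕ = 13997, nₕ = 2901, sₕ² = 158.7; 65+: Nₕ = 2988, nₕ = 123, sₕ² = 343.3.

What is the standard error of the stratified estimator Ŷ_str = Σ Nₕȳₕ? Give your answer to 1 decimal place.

5691.2

Var(Ŷ_str) = Σₕ Nₕ²(1 − fₕ)sₕ²/nₕ.
55–64: 13997²·(1 − 2901/13997)·158.7/2901 = 8.4963151 × 10^6.
65+: 2988²·(1 − 123/2988)·343.3/123 = 2.3893178 × 10^7.
Sum = 3.2389493 × 10^7.
SE = √(3.2389493 × 10^7) = 5691.2.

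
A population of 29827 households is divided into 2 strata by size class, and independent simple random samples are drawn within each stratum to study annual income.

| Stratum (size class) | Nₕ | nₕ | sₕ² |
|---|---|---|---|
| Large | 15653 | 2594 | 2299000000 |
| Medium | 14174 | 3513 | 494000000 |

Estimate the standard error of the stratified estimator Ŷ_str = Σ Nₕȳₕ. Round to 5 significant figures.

Var(Ŷ_str) = Σₕ Nₕ²(1 − fₕ)sₕ²/nₕ.
Large: 15653²·(1 − 2594/15653)·2299000000/2594 = 1.8116592 × 10^14.
Medium: 14174²·(1 − 3513/14174)·494000000/3513 = 2.1249033 × 10^13.
Sum = 2.0241495 × 10^14.
SE = √(2.0241495 × 10^14) = 1.4227 × 10^7.

1.4227 × 10^7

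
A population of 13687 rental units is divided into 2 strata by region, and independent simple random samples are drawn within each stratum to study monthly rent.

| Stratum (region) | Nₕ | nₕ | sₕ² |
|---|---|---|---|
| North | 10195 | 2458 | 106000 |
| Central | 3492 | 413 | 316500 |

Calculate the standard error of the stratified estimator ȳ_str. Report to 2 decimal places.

Var(ȳ_str) = Σₕ Wₕ²(1 − fₕ)sₕ²/nₕ with Wₕ = Nₕ/N, N = 13687.
North: Wₕ = 0.74486739; term = 0.74486739²·(1 − 0.24109858)·106000/2458 = 18.157969.
Central: Wₕ = 0.25513261; term = 0.25513261²·(1 − 0.11827033)·316500/413 = 43.983628.
Sum = 62.141597.
SE = √(62.141597) = 7.88.

7.88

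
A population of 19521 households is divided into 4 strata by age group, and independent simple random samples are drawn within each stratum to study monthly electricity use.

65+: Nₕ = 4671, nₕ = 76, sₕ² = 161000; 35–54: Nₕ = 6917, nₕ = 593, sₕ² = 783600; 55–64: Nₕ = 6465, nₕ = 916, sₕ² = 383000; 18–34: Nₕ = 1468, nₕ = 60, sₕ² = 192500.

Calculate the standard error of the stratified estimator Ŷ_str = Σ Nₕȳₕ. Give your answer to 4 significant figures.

Var(Ŷ_str) = Σₕ Nₕ²(1 − fₕ)sₕ²/nₕ.
65+: 4671²·(1 − 76/4671)·161000/76 = 4.546819 × 10^10.
35–54: 6917²·(1 − 593/6917)·783600/593 = 5.7802866 × 10^10.
55–64: 6465²·(1 − 916/6465)·383000/916 = 1.4999838 × 10^10.
18–34: 1468²·(1 − 60/1468)·192500/60 = 6.6314453 × 10^9.
Sum = 1.2490234 × 10^11.
SE = √(1.2490234 × 10^11) = 353400.

353400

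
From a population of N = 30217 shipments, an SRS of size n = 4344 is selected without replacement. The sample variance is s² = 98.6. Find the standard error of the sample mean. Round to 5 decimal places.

Under SRS without replacement, Var(ȳ) = (1 − f)·s²/n with f = n/N = 4344/30217 = 0.14376014.
Var(ȳ) = (1 − 0.14376014)·98.6/4344 = 0.85623986·0.022697974 = 0.01943491.
SE(ȳ) = √(0.01943491) = 0.13941.

0.13941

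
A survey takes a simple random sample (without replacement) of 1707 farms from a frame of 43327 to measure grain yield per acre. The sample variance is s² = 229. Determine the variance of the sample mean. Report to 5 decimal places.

Under SRS without replacement, Var(ȳ) = (1 − f)·s²/n with f = n/N = 1707/43327 = 0.03939807.
Var(ȳ) = (1 − 0.03939807)·229/1707 = 0.96060193·0.13415349 = 0.1288681.

0.12887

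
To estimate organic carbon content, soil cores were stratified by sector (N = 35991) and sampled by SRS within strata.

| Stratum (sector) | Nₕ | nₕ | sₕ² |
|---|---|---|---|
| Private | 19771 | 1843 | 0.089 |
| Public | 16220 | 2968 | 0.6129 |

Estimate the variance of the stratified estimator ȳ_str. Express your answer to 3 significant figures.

Var(ȳ_str) = Σₕ Wₕ²(1 − fₕ)sₕ²/nₕ with Wₕ = Nₕ/N, N = 35991.
Private: Wₕ = 0.54933178; term = 0.54933178²·(1 − 0.09321734)·0.089/1843 = 1.3214092 × 10^-5.
Public: Wₕ = 0.45066822; term = 0.45066822²·(1 − 0.18298397)·0.6129/2968 = 3.4266534 × 10^-5.
Sum = 4.7480626 × 10^-5.

4.75 × 10^-5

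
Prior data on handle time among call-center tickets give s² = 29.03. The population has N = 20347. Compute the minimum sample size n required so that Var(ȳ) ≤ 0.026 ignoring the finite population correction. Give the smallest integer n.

1117

Without fpc, n₀ = s²/D = 29.03/0.026 = 1116.5385.
Rounding up, n = 1117.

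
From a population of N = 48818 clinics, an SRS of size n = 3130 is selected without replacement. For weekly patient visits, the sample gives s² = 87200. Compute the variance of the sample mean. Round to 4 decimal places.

Under SRS without replacement, Var(ȳ) = (1 − f)·s²/n with f = n/N = 3130/48818 = 0.06411570.
Var(ȳ) = (1 − 0.06411570)·87200/3130 = 0.93588430·27.859425 = 26.073199.

26.0732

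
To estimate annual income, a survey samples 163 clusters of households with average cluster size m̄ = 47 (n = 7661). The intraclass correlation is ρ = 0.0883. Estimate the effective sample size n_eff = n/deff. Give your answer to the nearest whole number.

deff = 1 + (47 − 1)·0.0883 = 1 + 4.0618 = 5.0618.
n_eff = 7661 / 5.0618 = 1513.

1513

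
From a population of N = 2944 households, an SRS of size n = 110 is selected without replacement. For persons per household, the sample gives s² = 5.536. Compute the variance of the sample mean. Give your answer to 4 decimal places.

Under SRS without replacement, Var(ȳ) = (1 − f)·s²/n with f = n/N = 110/2944 = 0.03736413.
Var(ȳ) = (1 − 0.03736413)·5.536/110 = 0.96263587·0.050327273 = 0.048446838.

0.0484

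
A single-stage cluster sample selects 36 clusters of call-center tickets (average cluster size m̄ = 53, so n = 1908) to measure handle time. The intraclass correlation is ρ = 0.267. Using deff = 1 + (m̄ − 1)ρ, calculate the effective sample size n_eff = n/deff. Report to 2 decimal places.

128.19

deff = 1 + (53 − 1)·0.267 = 1 + 13.884 = 14.884.
n_eff = 1908 / 14.884 = 128.19.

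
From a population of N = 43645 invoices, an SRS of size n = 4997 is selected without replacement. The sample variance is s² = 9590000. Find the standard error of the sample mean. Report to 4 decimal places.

41.2241

Under SRS without replacement, Var(ȳ) = (1 − f)·s²/n with f = n/N = 4997/43645 = 0.11449192.
Var(ȳ) = (1 − 0.11449192)·9590000/4997 = 0.88550808·1919.1515 = 1699.4241.
SE(ȳ) = √(1699.4241) = 41.2241.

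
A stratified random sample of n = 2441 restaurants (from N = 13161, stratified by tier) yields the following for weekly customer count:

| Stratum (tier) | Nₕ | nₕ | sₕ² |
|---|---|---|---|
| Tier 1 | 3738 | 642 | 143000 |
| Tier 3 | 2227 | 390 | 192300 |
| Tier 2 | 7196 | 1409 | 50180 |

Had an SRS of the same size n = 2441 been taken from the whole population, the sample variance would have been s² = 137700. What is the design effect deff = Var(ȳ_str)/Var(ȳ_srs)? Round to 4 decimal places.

Var(ȳ_str) = Σ Wₕ²(1−fₕ)sₕ²/nₕ with Wₕ = Nₕ/13161:
  Tier 1: (3738/13161)²·(1−642/3738)·143000/642 = 14.882075
  Tier 3: (2227/13161)²·(1−390/2227)·192300/390 = 11.645718
  Tier 2: (7196/13161)²·(1−1409/7196)·50180/1409 = 8.5622228
  → Var(ȳ_str) = 35.090016.
Var(ȳ_srs) = (1 − 2441/13161)·137700/2441 = 45.948576.
deff = 35.090016 / 45.948576 = 0.7637.

0.7637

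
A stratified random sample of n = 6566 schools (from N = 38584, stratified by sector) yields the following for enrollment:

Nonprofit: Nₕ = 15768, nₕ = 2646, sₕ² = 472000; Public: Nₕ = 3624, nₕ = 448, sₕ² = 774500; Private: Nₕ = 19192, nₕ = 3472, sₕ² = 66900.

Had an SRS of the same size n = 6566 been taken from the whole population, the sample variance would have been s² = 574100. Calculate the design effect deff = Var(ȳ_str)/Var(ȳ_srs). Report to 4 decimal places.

Var(ȳ_str) = Σ Wₕ²(1−fₕ)sₕ²/nₕ with Wₕ = Nₕ/38584:
  Nonprofit: (15768/38584)²·(1−2646/15768)·472000/2646 = 24.792157
  Public: (3624/38584)²·(1−448/3624)·774500/448 = 13.365881
  Private: (19192/38584)²·(1−3472/19192)·66900/3472 = 3.9048529
  → Var(ȳ_str) = 42.062891.
Var(ȳ_srs) = (1 − 6566/38584)·574100/6566 = 72.556048.
deff = 42.062891 / 72.556048 = 0.5797.

0.5797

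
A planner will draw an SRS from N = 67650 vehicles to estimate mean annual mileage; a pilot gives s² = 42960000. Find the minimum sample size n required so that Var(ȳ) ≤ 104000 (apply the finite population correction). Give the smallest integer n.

411

Without fpc, n₀ = s²/D = 42960000/104000 = 413.0769.
With fpc, (1 − n/N)·s²/n ≤ D requires n ≥ n₀/(1 + n₀/N) = 413.0769/(1 + 413.0769/67650) = 410.5699.
Rounding up, n = 411.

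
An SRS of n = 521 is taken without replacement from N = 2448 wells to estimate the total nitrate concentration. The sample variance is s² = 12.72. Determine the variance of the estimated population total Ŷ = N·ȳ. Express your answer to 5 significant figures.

115170

Var(Ŷ) = N²·Var(ȳ) = N²·(1 − n/N)·s²/n.
f = 521/2448 = 0.21282680; Var(ȳ) = 0.78717320·12.72/521 = 0.019218509.
Var(Ŷ) = 2448² · 0.019218509 = 115170.84.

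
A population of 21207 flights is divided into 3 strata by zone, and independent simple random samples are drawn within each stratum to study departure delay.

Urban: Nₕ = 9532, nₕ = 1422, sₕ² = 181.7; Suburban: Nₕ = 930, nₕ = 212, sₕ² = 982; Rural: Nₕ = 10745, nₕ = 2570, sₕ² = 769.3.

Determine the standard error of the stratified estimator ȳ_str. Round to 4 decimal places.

0.2955

Var(ȳ_str) = Σₕ Wₕ²(1 − fₕ)sₕ²/nₕ with Wₕ = Nₕ/N, N = 21207.
Urban: Wₕ = 0.44947423; term = 0.44947423²·(1 − 0.14918170)·181.7/1422 = 0.02196351.
Suburban: Wₕ = 0.04385344; term = 0.04385344²·(1 − 0.22795699)·982/212 = 0.0068774042.
Rural: Wₕ = 0.50667233; term = 0.50667233²·(1 − 0.23918101)·769.3/2570 = 0.058465318.
Sum = 0.087306232.
SE = √(0.087306232) = 0.2955.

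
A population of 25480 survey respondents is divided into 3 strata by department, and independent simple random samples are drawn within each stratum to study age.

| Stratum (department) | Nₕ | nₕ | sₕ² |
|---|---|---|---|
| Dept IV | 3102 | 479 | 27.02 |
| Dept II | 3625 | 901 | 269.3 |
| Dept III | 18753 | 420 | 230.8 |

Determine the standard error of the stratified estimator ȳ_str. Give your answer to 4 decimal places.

Var(ȳ_str) = Σₕ Wₕ²(1 − fₕ)sₕ²/nₕ with Wₕ = Nₕ/N, N = 25480.
Dept IV: Wₕ = 0.12174254; term = 0.12174254²·(1 − 0.15441651)·27.02/479 = 7.0695386 × 10^-4.
Dept II: Wₕ = 0.14226845; term = 0.14226845²·(1 − 0.24855172)·269.3/901 = 0.0045459832.
Dept III: Wₕ = 0.73598901; term = 0.73598901²·(1 − 0.02239642)·230.8/420 = 0.29099931.
Sum = 0.29625225.
SE = √(0.29625225) = 0.5443.

0.5443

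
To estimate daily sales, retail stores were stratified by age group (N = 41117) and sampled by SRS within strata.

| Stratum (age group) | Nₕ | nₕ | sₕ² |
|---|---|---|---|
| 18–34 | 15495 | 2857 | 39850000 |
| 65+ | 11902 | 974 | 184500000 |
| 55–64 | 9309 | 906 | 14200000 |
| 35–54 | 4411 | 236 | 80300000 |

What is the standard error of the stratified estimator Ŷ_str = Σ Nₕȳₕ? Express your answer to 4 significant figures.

5.904 × 10^6

Var(Ŷ_str) = Σₕ Nₕ²(1 − fₕ)sₕ²/nₕ.
18–34: 15495²·(1 − 2857/15495)·39850000/2857 = 2.7314171 × 10^12.
65+: 11902²·(1 − 974/11902)·184500000/974 = 2.463758 × 10^13.
55–64: 9309²·(1 − 906/9309)·14200000/906 = 1.22602 × 10^12.
35–54: 4411²·(1 − 236/4411)·80300000/236 = 6.2660965 × 10^12.
Sum = 3.4861114 × 10^13.
SE = √(3.4861114 × 10^13) = 5.904 × 10^6.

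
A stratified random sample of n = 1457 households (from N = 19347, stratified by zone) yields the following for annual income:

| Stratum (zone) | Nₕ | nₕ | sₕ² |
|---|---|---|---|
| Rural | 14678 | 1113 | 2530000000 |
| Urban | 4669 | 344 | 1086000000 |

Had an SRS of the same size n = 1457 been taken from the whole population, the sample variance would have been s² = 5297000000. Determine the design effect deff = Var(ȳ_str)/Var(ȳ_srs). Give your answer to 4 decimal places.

0.4103

Var(ȳ_str) = Σ Wₕ²(1−fₕ)sₕ²/nₕ with Wₕ = Nₕ/19347:
  Rural: (14678/19347)²·(1−1113/14678)·2530000000/1113 = 1.2091628 × 10^6
  Urban: (4669/19347)²·(1−344/4669)·1086000000/344 = 170315.47
  → Var(ȳ_str) = 1.3794783 × 10^6.
Var(ȳ_srs) = (1 − 1457/19347)·5297000000/1457 = 3.3617633 × 10^6.
deff = (1.3794783 × 10^6) / (3.3617633 × 10^6) = 0.4103.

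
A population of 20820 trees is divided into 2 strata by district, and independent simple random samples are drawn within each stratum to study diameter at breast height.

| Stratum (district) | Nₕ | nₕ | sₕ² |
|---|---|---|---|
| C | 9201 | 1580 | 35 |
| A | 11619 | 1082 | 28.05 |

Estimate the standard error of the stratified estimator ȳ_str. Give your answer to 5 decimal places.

0.10443

Var(ȳ_str) = Σₕ Wₕ²(1 − fₕ)sₕ²/nₕ with Wₕ = Nₕ/N, N = 20820.
C: Wₕ = 0.44193084; term = 0.44193084²·(1 − 0.17172047)·35/1580 = 0.00358341.
A: Wₕ = 0.55806916; term = 0.55806916²·(1 − 0.09312333)·28.05/1082 = 0.0073220027.
Sum = 0.010905413.
SE = √(0.010905413) = 0.10443.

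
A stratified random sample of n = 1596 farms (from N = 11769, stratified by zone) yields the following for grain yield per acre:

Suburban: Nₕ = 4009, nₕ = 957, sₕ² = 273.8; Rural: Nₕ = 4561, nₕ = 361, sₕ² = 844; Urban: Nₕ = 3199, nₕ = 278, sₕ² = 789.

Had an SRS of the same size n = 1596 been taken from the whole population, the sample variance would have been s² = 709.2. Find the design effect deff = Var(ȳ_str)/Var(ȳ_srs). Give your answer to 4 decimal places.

Var(ȳ_str) = Σ Wₕ²(1−fₕ)sₕ²/nₕ with Wₕ = Nₕ/11769:
  Suburban: (4009/11769)²·(1−957/4009)·273.8/957 = 0.025273359
  Rural: (4561/11769)²·(1−361/4561)·844/361 = 0.3233445
  Urban: (3199/11769)²·(1−278/3199)·789/278 = 0.19146918
  → Var(ȳ_str) = 0.54008704.
Var(ȳ_srs) = (1 − 1596/11769)·709.2/1596 = 0.3841009.
deff = 0.54008704 / 0.3841009 = 1.4061.

1.4061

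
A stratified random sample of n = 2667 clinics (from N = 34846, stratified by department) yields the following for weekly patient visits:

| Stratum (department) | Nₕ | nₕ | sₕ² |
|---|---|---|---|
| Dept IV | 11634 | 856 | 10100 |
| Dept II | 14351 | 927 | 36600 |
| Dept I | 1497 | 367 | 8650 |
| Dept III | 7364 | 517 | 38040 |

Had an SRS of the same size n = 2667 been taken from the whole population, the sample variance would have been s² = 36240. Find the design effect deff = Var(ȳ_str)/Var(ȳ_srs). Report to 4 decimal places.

Var(ȳ_str) = Σ Wₕ²(1−fₕ)sₕ²/nₕ with Wₕ = Nₕ/34846:
  Dept IV: (11634/34846)²·(1−856/11634)·10100/856 = 1.2184536
  Dept II: (14351/34846)²·(1−927/14351)·36600/927 = 6.2641132
  Dept I: (1497/34846)²·(1−367/1497)·8650/367 = 0.03283556
  Dept III: (7364/34846)²·(1−517/7364)·38040/517 = 3.0553306
  → Var(ȳ_str) = 10.570733.
Var(ȳ_srs) = (1 − 2667/34846)·36240/2667 = 12.548297.
deff = 10.570733 / 12.548297 = 0.8424.

0.8424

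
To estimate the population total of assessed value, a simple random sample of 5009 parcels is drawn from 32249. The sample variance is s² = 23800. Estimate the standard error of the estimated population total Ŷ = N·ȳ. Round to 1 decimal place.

64606.3

Var(Ŷ) = N²·Var(ȳ) = N²·(1 − n/N)·s²/n.
f = 5009/32249 = 0.15532265; Var(ȳ) = 0.84467735·23800/5009 = 4.01344.
Var(Ŷ) = 32249² · 4.01344 = 4.1739696 × 10^9.
SE(Ŷ) = √(4.1739696 × 10^9) = 64606.3.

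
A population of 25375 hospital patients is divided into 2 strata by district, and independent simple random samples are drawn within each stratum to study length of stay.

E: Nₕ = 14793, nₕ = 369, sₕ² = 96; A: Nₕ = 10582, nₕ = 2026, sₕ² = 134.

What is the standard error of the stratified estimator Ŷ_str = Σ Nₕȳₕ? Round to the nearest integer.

Var(Ŷ_str) = Σₕ Nₕ²(1 − fₕ)sₕ²/nₕ.
E: 14793²·(1 − 369/14793)·96/369 = 5.5511995 × 10^7.
A: 10582²·(1 − 2026/10582)·134/2026 = 5.9883047 × 10^6.
Sum = 6.15003 × 10^7.
SE = √(6.15003 × 10^7) = 7842.

7842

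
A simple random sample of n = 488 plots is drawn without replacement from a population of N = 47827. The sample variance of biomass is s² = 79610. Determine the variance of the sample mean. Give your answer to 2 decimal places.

161.47

Under SRS without replacement, Var(ȳ) = (1 − f)·s²/n with f = n/N = 488/47827 = 0.01020344.
Var(ȳ) = (1 − 0.01020344)·79610/488 = 0.98979656·163.13525 = 161.4707.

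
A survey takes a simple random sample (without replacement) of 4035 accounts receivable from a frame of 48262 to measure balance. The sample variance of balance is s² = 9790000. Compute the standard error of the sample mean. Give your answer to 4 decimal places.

47.1531

Under SRS without replacement, Var(ȳ) = (1 − f)·s²/n with f = n/N = 4035/48262 = 0.08360615.
Var(ȳ) = (1 − 0.08360615)·9790000/4035 = 0.91639385·2426.2701 = 2223.419.
SE(ȳ) = √(2223.419) = 47.1531.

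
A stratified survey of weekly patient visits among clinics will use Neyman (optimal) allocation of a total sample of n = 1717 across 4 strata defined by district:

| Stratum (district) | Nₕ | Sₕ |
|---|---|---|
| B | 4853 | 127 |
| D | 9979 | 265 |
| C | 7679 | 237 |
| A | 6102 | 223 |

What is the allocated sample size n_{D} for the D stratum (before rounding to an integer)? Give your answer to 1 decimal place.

Neyman allocation: nₕ = n·NₕSₕ / Σⱼ NⱼSⱼ.
Σ NⱼSⱼ = 4853·127 + 9979·265 + 7679·237 + 6102·223 = 6.441435 × 10^6.
n_{D} = 1717·9979·265 / (6.441435 × 10^6) = 704.9.

704.9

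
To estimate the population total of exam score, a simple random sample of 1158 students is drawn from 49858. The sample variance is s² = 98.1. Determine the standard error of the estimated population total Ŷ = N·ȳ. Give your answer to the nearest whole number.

Var(Ŷ) = N²·Var(ȳ) = N²·(1 − n/N)·s²/n.
f = 1158/49858 = 0.02322596; Var(ȳ) = 0.97677404·98.1/1158 = 0.082747438.
Var(Ŷ) = 49858² · 0.082747438 = 2.0569525 × 10^8.
SE(Ŷ) = √(2.0569525 × 10^8) = 14342.

14342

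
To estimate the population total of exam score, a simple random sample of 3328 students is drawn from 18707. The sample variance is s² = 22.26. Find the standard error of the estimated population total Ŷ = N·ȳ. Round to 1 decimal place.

1387.2

Var(Ŷ) = N²·Var(ȳ) = N²·(1 − n/N)·s²/n.
f = 3328/18707 = 0.17790132; Var(ȳ) = 0.82209868·22.26/3328 = 0.005498773.
Var(Ŷ) = 18707² · 0.005498773 = 1.9243058 × 10^6.
SE(Ŷ) = √(1.9243058 × 10^6) = 1387.2.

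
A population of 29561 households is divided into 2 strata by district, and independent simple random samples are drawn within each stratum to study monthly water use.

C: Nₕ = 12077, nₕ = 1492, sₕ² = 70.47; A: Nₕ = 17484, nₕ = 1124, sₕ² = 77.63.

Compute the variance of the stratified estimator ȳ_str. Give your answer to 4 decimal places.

0.0295

Var(ȳ_str) = Σₕ Wₕ²(1 − fₕ)sₕ²/nₕ with Wₕ = Nₕ/N, N = 29561.
C: Wₕ = 0.40854504; term = 0.40854504²·(1 − 0.12354061)·70.47/1492 = 0.0069095082.
A: Wₕ = 0.59145496; term = 0.59145496²·(1 − 0.06428735)·77.63/1124 = 0.022607322.
Sum = 0.02951683.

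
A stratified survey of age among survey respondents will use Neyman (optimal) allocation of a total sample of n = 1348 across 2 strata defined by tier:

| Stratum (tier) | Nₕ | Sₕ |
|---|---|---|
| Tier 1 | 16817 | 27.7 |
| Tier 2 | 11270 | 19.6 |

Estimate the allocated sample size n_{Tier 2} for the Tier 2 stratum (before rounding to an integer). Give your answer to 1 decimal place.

Neyman allocation: nₕ = n·NₕSₕ / Σⱼ NⱼSⱼ.
Σ NⱼSⱼ = 16817·27.7 + 11270·19.6 = 686722.9.
n_{Tier 2} = 1348·11270·19.6 / 686722.9 = 433.6.

433.6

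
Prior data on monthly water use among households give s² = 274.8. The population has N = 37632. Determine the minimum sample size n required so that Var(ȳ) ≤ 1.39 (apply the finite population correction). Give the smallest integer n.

Without fpc, n₀ = s²/D = 274.8/1.39 = 197.6978.
With fpc, (1 − n/N)·s²/n ≤ D requires n ≥ n₀/(1 + n₀/N) = 197.6978/(1 + 197.6978/37632) = 196.6646.
Rounding up, n = 197.

197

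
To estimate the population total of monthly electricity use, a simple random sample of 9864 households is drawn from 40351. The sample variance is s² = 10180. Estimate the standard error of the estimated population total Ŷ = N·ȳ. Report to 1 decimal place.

Var(Ŷ) = N²·Var(ȳ) = N²·(1 − n/N)·s²/n.
f = 9864/40351 = 0.24445491; Var(ȳ) = 0.75554509·10180/9864 = 0.7797495.
Var(Ŷ) = 40351² · 0.7797495 = 1.2695906 × 10^9.
SE(Ŷ) = √(1.2695906 × 10^9) = 35631.3.

35631.3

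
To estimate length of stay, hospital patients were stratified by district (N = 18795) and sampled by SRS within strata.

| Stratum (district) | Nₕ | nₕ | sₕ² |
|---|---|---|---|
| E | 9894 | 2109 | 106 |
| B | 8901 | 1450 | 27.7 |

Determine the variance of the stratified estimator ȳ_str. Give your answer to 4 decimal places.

0.0145

Var(ȳ_str) = Σₕ Wₕ²(1 − fₕ)sₕ²/nₕ with Wₕ = Nₕ/N, N = 18795.
E: Wₕ = 0.52641660; term = 0.52641660²·(1 − 0.21315949)·106/2109 = 0.010959107.
B: Wₕ = 0.47358340; term = 0.47358340²·(1 − 0.16290304)·27.7/1450 = 0.0035865796.
Sum = 0.014545687.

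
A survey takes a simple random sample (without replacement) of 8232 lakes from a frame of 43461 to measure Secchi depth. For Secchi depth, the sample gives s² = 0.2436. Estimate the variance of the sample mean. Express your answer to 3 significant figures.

2.40 × 10^-5

Under SRS without replacement, Var(ȳ) = (1 − f)·s²/n with f = n/N = 8232/43461 = 0.18941120.
Var(ȳ) = (1 − 0.18941120)·0.2436/8232 = 0.81058880·2.9591837 × 10^-5 = 2.3986812 × 10^-5.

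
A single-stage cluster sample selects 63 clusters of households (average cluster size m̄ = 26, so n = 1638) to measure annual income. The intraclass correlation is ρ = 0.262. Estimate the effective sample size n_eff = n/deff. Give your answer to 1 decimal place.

217.0

deff = 1 + (26 − 1)·0.262 = 1 + 6.55 = 7.55.
n_eff = 1638 / 7.55 = 217.0.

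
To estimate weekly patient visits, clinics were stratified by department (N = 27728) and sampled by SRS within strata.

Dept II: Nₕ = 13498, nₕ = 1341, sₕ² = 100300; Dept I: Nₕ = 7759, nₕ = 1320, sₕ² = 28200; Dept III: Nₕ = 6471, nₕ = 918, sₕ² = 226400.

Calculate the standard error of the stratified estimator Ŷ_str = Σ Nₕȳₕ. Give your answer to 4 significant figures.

149000

Var(Ŷ_str) = Σₕ Nₕ²(1 − fₕ)sₕ²/nₕ.
Dept II: 13498²·(1 − 1341/13498)·100300/1341 = 1.2273488 × 10^10.
Dept I: 7759²·(1 − 1320/7759)·28200/1320 = 1.0673316 × 10^9.
Dept III: 6471²·(1 − 918/6471)·226400/918 = 8.8620218 × 10^9.
Sum = 2.2202841 × 10^10.
SE = √(2.2202841 × 10^10) = 149000.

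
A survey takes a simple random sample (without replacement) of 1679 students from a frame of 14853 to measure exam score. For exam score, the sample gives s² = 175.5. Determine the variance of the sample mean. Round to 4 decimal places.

Under SRS without replacement, Var(ȳ) = (1 − f)·s²/n with f = n/N = 1679/14853 = 0.11304114.
Var(ȳ) = (1 − 0.11304114)·175.5/1679 = 0.88695886·0.1045265 = 0.092710709.

0.0927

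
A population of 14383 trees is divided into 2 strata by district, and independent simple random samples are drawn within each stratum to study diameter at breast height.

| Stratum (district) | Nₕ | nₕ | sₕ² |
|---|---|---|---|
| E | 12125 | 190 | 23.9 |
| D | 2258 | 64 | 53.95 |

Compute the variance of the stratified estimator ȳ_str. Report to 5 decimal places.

Var(ȳ_str) = Σₕ Wₕ²(1 − fₕ)sₕ²/nₕ with Wₕ = Nₕ/N, N = 14383.
E: Wₕ = 0.84300911; term = 0.84300911²·(1 − 0.01567010)·23.9/190 = 0.087993281.
D: Wₕ = 0.15699089; term = 0.15699089²·(1 − 0.02834367)·53.95/64 = 0.02018706.
Sum = 0.10818034.

0.10818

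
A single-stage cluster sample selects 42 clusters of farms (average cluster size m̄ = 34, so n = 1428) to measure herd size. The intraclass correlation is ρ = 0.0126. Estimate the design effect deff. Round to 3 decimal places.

1.416

deff = 1 + (34 − 1)·0.0126 = 1 + 0.4158 = 1.4158.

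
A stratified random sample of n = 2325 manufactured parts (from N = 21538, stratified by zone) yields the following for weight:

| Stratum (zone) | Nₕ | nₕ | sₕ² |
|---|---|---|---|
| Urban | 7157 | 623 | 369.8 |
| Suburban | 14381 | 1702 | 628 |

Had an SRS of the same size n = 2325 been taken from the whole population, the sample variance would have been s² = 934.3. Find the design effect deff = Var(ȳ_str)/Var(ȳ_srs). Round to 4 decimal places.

0.5715

Var(ȳ_str) = Σ Wₕ²(1−fₕ)sₕ²/nₕ with Wₕ = Nₕ/21538:
  Urban: (7157/21538)²·(1−623/7157)·369.8/623 = 0.059838164
  Suburban: (14381/21538)²·(1−1702/14381)·628/1702 = 0.14503186
  → Var(ȳ_str) = 0.20487002.
Var(ȳ_srs) = (1 − 2325/21538)·934.3/2325 = 0.35847032.
deff = 0.20487002 / 0.35847032 = 0.5715.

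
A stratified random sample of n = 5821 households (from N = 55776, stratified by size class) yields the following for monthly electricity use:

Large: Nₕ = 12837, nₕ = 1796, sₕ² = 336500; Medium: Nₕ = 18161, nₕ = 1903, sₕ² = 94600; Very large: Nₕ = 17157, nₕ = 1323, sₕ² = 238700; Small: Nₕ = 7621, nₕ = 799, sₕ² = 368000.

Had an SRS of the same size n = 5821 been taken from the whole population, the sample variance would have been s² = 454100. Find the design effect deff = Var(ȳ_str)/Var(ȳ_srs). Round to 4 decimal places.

Var(ȳ_str) = Σ Wₕ²(1−fₕ)sₕ²/nₕ with Wₕ = Nₕ/55776:
  Large: (12837/55776)²·(1−1796/12837)·336500/1796 = 8.5360305
  Medium: (18161/55776)²·(1−1903/18161)·94600/1903 = 4.7180712
  Very large: (17157/55776)²·(1−1323/17157)·238700/1323 = 15.755415
  Small: (7621/55776)²·(1−799/7621)·368000/799 = 7.6971506
  → Var(ȳ_str) = 36.706667.
Var(ȳ_srs) = (1 − 5821/55776)·454100/5821 = 69.869157.
deff = 36.706667 / 69.869157 = 0.5254.

0.5254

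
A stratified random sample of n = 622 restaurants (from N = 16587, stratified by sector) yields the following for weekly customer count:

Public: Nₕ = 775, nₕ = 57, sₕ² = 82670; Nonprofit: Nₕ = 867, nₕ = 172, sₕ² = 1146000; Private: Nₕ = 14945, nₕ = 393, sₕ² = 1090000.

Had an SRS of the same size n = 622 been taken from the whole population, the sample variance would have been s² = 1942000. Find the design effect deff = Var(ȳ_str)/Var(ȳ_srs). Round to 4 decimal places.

0.7354

Var(ȳ_str) = Σ Wₕ²(1−fₕ)sₕ²/nₕ with Wₕ = Nₕ/16587:
  Public: (775/16587)²·(1−57/775)·82670/57 = 2.9333477
  Nonprofit: (867/16587)²·(1−172/867)·1146000/172 = 14.592321
  Private: (14945/16587)²·(1−393/14945)·1090000/393 = 2192.3852
  → Var(ȳ_str) = 2209.9109.
Var(ȳ_srs) = (1 − 622/16587)·1942000/622 = 3005.1069.
deff = 2209.9109 / 3005.1069 = 0.7354.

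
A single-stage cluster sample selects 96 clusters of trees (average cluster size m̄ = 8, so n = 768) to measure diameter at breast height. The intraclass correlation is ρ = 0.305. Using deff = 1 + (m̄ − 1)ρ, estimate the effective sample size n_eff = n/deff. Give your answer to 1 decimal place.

deff = 1 + (8 − 1)·0.305 = 1 + 2.135 = 3.135.
n_eff = 768 / 3.135 = 245.0.

245.0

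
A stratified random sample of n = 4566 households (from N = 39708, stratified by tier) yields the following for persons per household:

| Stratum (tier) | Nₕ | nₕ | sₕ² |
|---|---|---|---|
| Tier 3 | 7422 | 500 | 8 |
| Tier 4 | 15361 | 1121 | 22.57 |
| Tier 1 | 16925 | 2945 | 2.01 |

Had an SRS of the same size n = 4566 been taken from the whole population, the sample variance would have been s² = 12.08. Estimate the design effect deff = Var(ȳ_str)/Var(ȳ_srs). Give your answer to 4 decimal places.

1.4593

Var(ȳ_str) = Σ Wₕ²(1−fₕ)sₕ²/nₕ with Wₕ = Nₕ/39708:
  Tier 3: (7422/39708)²·(1−500/7422)·8/500 = 5.2133454 × 10^-4
  Tier 4: (15361/39708)²·(1−1121/15361)·22.57/1121 = 0.0027931831
  Tier 1: (16925/39708)²·(1−2945/16925)·2.01/2945 = 1.0242137 × 10^-4
  → Var(ȳ_str) = 0.003416939.
Var(ȳ_srs) = (1 − 4566/39708)·12.08/4566 = 0.0023414209.
deff = 0.003416939 / 0.0023414209 = 1.4593.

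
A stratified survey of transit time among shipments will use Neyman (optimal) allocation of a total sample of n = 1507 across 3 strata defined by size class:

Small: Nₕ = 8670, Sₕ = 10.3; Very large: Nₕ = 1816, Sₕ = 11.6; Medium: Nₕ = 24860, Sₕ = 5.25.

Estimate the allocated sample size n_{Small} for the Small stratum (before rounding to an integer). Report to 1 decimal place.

558.7

Neyman allocation: nₕ = n·NₕSₕ / Σⱼ NⱼSⱼ.
Σ NⱼSⱼ = 8670·10.3 + 1816·11.6 + 24860·5.25 = 240881.6.
n_{Small} = 1507·8670·10.3 / 240881.6 = 558.7.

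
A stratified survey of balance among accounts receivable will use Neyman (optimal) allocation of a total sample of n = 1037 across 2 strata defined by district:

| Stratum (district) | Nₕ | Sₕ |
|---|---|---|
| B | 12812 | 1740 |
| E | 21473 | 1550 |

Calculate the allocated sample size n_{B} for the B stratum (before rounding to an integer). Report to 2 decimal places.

415.97

Neyman allocation: nₕ = n·NₕSₕ / Σⱼ NⱼSⱼ.
Σ NⱼSⱼ = 12812·1740 + 21473·1550 = 5.557603 × 10^7.
n_{B} = 1037·12812·1740 / (5.557603 × 10^7) = 415.97.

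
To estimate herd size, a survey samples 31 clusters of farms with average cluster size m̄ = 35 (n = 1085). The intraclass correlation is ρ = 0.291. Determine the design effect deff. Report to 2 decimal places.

deff = 1 + (35 − 1)·0.291 = 1 + 9.894 = 10.894.

10.89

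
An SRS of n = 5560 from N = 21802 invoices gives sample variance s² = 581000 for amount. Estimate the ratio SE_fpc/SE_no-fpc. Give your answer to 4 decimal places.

0.8631

f = n/N = 5560/21802 = 0.25502248.
SE_no-fpc = √(s²/n) = 10.222348; SE_fpc = √((1−f)s²/n) = 8.8231214.
Ratio = √(1−f) = 0.86312081.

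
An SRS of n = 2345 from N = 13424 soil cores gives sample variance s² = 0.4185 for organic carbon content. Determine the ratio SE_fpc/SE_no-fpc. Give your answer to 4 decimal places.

f = n/N = 2345/13424 = 0.17468713.
SE_no-fpc = √(s²/n) = 0.013359073; SE_fpc = √((1−f)s²/n) = 0.012136281.
Ratio = √(1−f) = 0.90846732.

0.9085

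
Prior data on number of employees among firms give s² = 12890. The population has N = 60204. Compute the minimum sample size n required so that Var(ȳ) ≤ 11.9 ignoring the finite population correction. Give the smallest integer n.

1084

Without fpc, n₀ = s²/D = 12890/11.9 = 1083.1933.
Rounding up, n = 1084.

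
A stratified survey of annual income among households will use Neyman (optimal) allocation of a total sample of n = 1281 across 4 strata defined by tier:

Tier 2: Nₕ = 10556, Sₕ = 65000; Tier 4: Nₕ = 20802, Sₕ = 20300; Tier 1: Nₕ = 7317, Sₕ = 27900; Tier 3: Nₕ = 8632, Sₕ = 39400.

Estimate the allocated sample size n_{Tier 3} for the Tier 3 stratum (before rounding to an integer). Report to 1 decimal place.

263.6

Neyman allocation: nₕ = n·NₕSₕ / Σⱼ NⱼSⱼ.
Σ NⱼSⱼ = 10556·65000 + 20802·20300 + 7317·27900 + 8632·39400 = 1.6526657 × 10^9.
n_{Tier 3} = 1281·8632·39400 / (1.6526657 × 10^9) = 263.6.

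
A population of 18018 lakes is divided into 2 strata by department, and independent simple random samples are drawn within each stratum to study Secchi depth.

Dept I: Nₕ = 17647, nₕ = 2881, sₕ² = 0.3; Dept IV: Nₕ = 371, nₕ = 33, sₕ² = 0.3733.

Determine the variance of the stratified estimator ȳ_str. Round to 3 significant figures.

8.79 × 10^-5

Var(ȳ_str) = Σₕ Wₕ²(1 − fₕ)sₕ²/nₕ with Wₕ = Nₕ/N, N = 18018.
Dept I: Wₕ = 0.97940948; term = 0.97940948²·(1 − 0.16325721)·0.3/2881 = 8.3579271 × 10^-5.
Dept IV: Wₕ = 0.02059052; term = 0.02059052²·(1 − 0.08894879)·0.3733/33 = 4.3693969 × 10^-6.
Sum = 8.7948668 × 10^-5.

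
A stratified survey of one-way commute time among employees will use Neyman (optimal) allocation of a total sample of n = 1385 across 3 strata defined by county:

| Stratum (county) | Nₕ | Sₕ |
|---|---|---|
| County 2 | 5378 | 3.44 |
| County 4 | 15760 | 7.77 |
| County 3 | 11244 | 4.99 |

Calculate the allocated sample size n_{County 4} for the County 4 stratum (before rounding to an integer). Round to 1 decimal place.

Neyman allocation: nₕ = n·NₕSₕ / Σⱼ NⱼSⱼ.
Σ NⱼSⱼ = 5378·3.44 + 15760·7.77 + 11244·4.99 = 197063.08.
n_{County 4} = 1385·15760·7.77 / 197063.08 = 860.6.

860.6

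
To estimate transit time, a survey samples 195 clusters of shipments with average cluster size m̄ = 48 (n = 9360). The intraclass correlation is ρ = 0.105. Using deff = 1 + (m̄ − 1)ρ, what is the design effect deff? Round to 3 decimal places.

5.935

deff = 1 + (48 − 1)·0.105 = 1 + 4.935 = 5.935.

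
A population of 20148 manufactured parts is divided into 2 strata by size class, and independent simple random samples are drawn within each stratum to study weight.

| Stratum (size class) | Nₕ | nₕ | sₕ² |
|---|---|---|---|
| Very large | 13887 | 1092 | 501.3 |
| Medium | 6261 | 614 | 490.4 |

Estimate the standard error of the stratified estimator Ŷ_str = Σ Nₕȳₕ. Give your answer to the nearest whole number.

10479

Var(Ŷ_str) = Σₕ Nₕ²(1 − fₕ)sₕ²/nₕ.
Very large: 13887²·(1 − 1092/13887)·501.3/1092 = 8.1568747 × 10^7.
Medium: 6261²·(1 − 614/6261)·490.4/614 = 2.8238627 × 10^7.
Sum = 1.0980737 × 10^8.
SE = √(1.0980737 × 10^8) = 10479.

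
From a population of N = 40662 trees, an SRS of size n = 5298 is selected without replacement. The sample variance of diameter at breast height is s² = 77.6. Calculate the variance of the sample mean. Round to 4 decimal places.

0.0127

Under SRS without replacement, Var(ȳ) = (1 − f)·s²/n with f = n/N = 5298/40662 = 0.13029364.
Var(ȳ) = (1 − 0.13029364)·77.6/5298 = 0.86970636·0.014647037 = 0.012738621.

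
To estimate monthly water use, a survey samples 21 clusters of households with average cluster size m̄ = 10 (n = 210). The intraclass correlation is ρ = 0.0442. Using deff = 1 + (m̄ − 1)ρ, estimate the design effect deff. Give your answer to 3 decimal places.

1.398

deff = 1 + (10 − 1)·0.0442 = 1 + 0.3978 = 1.3978.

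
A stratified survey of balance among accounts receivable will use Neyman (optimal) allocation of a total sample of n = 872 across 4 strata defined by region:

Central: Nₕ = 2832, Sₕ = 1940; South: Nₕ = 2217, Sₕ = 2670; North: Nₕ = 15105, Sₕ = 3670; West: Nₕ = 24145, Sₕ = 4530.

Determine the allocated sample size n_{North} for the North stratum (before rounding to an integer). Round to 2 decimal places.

274.31

Neyman allocation: nₕ = n·NₕSₕ / Σⱼ NⱼSⱼ.
Σ NⱼSⱼ = 2832·1940 + 2217·2670 + 15105·3670 + 24145·4530 = 1.7622567 × 10^8.
n_{North} = 872·15105·3670 / (1.7622567 × 10^8) = 274.31.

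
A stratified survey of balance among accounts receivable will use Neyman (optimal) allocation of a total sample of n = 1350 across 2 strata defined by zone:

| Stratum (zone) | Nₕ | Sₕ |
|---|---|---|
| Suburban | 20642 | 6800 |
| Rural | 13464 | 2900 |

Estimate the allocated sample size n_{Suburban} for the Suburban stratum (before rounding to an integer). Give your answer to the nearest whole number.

Neyman allocation: nₕ = n·NₕSₕ / Σⱼ NⱼSⱼ.
Σ NⱼSⱼ = 20642·6800 + 13464·2900 = 1.794112 × 10^8.
n_{Suburban} = 1350·20642·6800 / (1.794112 × 10^8) = 1056.

1056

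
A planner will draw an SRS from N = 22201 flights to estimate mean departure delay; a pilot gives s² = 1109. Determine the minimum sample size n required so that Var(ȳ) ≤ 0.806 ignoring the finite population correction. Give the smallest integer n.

1376

Without fpc, n₀ = s²/D = 1109/0.806 = 1375.9305.
Rounding up, n = 1376.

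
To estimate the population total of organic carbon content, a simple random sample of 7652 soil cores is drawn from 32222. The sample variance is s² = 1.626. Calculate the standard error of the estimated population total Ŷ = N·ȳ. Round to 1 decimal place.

410.2

Var(Ŷ) = N²·Var(ȳ) = N²·(1 − n/N)·s²/n.
f = 7652/32222 = 0.23747750; Var(ȳ) = 0.76252250·1.626/7652 = 1.6203105 × 10^-4.
Var(Ŷ) = 32222² · (1.6203105 × 10^-4) = 168229.92.
SE(Ŷ) = √(168229.92) = 410.2.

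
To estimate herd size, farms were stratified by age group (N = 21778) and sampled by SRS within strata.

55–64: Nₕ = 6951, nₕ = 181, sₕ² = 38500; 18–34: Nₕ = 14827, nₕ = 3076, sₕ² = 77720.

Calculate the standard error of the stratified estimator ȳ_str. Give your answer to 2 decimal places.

Var(ȳ_str) = Σₕ Wₕ²(1 − fₕ)sₕ²/nₕ with Wₕ = Nₕ/N, N = 21778.
55–64: Wₕ = 0.31917531; term = 0.31917531²·(1 − 0.02603942)·38500/181 = 21.104843.
18–34: Wₕ = 0.68082469; term = 0.68082469²·(1 − 0.20745936)·77720/3076 = 9.2819364.
Sum = 30.386779.
SE = √(30.386779) = 5.51.

5.51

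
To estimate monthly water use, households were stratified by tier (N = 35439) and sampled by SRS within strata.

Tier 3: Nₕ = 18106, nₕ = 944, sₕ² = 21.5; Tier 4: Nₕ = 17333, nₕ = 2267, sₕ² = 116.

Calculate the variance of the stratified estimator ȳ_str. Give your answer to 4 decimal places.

Var(ȳ_str) = Σₕ Wₕ²(1 − fₕ)sₕ²/nₕ with Wₕ = Nₕ/N, N = 35439.
Tier 3: Wₕ = 0.51090606; term = 0.51090606²·(1 − 0.05213741)·21.5/944 = 0.0056350005.
Tier 4: Wₕ = 0.48909394; term = 0.48909394²·(1 − 0.13079098)·116/2267 = 0.010639354.
Sum = 0.016274355.

0.0163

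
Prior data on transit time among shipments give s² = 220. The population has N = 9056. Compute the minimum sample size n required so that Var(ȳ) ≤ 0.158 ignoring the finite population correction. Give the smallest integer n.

1393

Without fpc, n₀ = s²/D = 220/0.158 = 1392.4051.
Rounding up, n = 1393.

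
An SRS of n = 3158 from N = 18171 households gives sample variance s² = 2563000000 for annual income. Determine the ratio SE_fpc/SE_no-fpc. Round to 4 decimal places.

f = n/N = 3158/18171 = 0.17379341.
SE_no-fpc = √(s²/n) = 900.88269; SE_fpc = √((1−f)s²/n) = 818.86549.
Ratio = √(1−f) = 0.90895907.

0.9090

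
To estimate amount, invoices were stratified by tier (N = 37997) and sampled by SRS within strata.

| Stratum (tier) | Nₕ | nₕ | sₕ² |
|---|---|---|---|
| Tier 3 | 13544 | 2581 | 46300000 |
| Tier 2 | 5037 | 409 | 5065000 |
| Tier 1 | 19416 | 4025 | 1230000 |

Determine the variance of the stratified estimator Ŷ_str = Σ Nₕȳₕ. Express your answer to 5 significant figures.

3.0436 × 10^12

Var(Ŷ_str) = Σₕ Nₕ²(1 − fₕ)sₕ²/nₕ.
Tier 3: 13544²·(1 − 2581/13544)·46300000/2581 = 2.6636021 × 10^12.
Tier 2: 5037²·(1 − 409/5037)·5065000/409 = 2.8868315 × 10^11.
Tier 1: 19416²·(1 − 4025/19416)·1230000/4025 = 9.1319984 × 10^10.
Sum = 3.0436052 × 10^12.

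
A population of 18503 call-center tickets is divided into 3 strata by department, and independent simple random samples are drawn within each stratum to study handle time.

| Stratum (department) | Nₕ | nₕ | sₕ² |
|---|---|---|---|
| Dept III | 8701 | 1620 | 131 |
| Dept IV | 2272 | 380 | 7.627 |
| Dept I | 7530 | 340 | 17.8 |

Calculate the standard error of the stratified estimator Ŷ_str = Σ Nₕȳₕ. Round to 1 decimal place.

2811.2

Var(Ŷ_str) = Σₕ Nₕ²(1 − fₕ)sₕ²/nₕ.
Dept III: 8701²·(1 − 1620/8701)·131/1620 = 4.9821872 × 10^6.
Dept IV: 2272²·(1 − 380/2272)·7.627/380 = 86277.909.
Dept I: 7530²·(1 − 340/7530)·17.8/340 = 2.8344249 × 10^6.
Sum = 7.90289 × 10^6.
SE = √(7.90289 × 10^6) = 2811.2.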